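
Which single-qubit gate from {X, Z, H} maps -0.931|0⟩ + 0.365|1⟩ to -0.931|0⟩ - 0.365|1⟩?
Z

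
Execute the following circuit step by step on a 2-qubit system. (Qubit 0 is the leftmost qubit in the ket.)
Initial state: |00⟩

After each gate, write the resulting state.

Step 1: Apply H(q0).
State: 1/√2|00⟩ + 1/√2|10⟩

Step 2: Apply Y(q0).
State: -(1/√2)i|00⟩ + (1/√2)i|10⟩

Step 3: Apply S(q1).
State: -(1/√2)i|00⟩ + (1/√2)i|10⟩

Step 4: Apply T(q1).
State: -(1/√2)i|00⟩ + (1/√2)i|10⟩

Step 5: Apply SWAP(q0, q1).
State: -(1/√2)i|00⟩ + (1/√2)i|01⟩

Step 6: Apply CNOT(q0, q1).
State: -(1/√2)i|00⟩ + (1/√2)i|01⟩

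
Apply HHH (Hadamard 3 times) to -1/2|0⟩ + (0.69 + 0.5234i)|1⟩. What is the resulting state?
(0.1344 + 0.3701i)|0⟩ + (-0.8415 - 0.3701i)|1⟩

H² = I, so H^3 = H: a single Hadamard. With (a, b) = (-1/2, (0.69 + 0.5234i)), H gives ((a + b)/√2, (a − b)/√2) = ((0.1344 + 0.3701i), (-0.8415 - 0.3701i)).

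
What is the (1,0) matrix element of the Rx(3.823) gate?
-0.9425i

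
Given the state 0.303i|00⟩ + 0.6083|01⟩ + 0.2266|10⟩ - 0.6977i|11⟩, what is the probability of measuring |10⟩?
0.05135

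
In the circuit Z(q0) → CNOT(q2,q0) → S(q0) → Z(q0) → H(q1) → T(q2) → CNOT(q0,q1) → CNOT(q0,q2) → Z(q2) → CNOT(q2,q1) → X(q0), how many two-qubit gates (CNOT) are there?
4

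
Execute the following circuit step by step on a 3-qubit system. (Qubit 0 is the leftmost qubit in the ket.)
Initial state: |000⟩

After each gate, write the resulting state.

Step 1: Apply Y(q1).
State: i|010⟩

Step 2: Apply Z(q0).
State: i|010⟩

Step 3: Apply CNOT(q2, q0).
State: i|010⟩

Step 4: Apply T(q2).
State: i|010⟩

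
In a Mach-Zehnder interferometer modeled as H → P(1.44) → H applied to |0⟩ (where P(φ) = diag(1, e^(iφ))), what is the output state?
(0.5652 + 0.4957i)|0⟩ + (0.4348 - 0.4957i)|1⟩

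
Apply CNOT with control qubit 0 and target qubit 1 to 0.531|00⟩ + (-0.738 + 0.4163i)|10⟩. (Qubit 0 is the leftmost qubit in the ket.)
0.531|00⟩ + (-0.738 + 0.4163i)|11⟩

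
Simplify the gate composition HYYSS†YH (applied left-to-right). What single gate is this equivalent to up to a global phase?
Y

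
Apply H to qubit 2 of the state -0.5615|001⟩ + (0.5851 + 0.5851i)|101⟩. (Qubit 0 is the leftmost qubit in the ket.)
-0.397|000⟩ + 0.397|001⟩ + (0.4137 + 0.4137i)|100⟩ + (-0.4137 - 0.4137i)|101⟩

H on qubit 2 mixes each pair of kets that differ only in qubit 2: amplitudes (a, b) of (|…0…⟩, |…1…⟩) become ((a + b)/√2, (a − b)/√2). Kets absent from the input have amplitude 0.
(|000⟩, |001⟩): (a, b) = (0, -0.5615) → (-0.397, 0.397)
(|100⟩, |101⟩): (a, b) = (0, (0.5851 + 0.5851i)) → ((0.4137 + 0.4137i), (-0.4137 - 0.4137i))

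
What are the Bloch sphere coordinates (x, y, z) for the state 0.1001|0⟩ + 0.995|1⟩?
(0.1992, 0, -0.98)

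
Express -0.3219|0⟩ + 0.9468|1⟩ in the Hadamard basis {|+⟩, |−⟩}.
0.4419|+⟩ - 0.8971|−⟩

With |ψ⟩ = α|0⟩ + β|1⟩, the Hadamard-basis coefficients are ⟨+|ψ⟩ = (α + β)/√2 and ⟨−|ψ⟩ = (α − β)/√2.
Here α = -0.3219, β = 0.9468: (α + β)/√2 = 0.4419, (α − β)/√2 = -0.8971.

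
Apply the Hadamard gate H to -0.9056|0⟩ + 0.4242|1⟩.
-0.3404|0⟩ - 0.9403|1⟩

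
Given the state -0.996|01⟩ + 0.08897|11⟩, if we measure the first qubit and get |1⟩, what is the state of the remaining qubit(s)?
|1⟩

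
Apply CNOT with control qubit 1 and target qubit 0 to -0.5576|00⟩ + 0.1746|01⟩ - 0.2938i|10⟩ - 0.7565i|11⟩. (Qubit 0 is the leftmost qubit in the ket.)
-0.5576|00⟩ - 0.7565i|01⟩ - 0.2938i|10⟩ + 0.1746|11⟩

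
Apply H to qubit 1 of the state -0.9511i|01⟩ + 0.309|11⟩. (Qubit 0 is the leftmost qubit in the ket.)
-0.6725i|00⟩ + 0.6725i|01⟩ + 0.2185|10⟩ - 0.2185|11⟩

H on qubit 1 mixes each pair of kets that differ only in qubit 1: amplitudes (a, b) of (|…0…⟩, |…1…⟩) become ((a + b)/√2, (a − b)/√2). Kets absent from the input have amplitude 0.
(|00⟩, |01⟩): (a, b) = (0, -0.9511i) → (-0.6725i, 0.6725i)
(|10⟩, |11⟩): (a, b) = (0, 0.309) → (0.2185, -0.2185)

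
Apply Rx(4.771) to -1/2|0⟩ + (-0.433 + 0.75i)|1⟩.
(0.8783 + 0.2971i)|0⟩ + (0.315 - 0.2026i)|1⟩

Rx(4.771) = [[cos(θ/2), −i·sin(θ/2)], [−i·sin(θ/2), cos(θ/2)]]; θ = 4.771, cos(θ/2) ≈ -0.727522, sin(θ/2) ≈ 0.686084.
With a = amp(|0⟩) = -1/2 and b = amp(|1⟩) = (-0.433 + 0.75i):
new amp(|0⟩) = (-0.727522)·a + (-0.686084i)·b = (0.8783 + 0.2971i)
new amp(|1⟩) = (-0.686084i)·a + (-0.727522)·b = (0.315 - 0.2026i)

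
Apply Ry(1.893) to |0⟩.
0.5845|0⟩ + 0.8114|1⟩

Ry(1.893) = [[cos(θ/2), −sin(θ/2)], [sin(θ/2), cos(θ/2)]]; θ = 1.893, cos(θ/2) ≈ 0.584526, sin(θ/2) ≈ 0.811375.
With a = amp(|0⟩) = 1 and b = amp(|1⟩) = 0:
new amp(|0⟩) = (0.584526)·a + (-0.811375)·b = 0.5845
new amp(|1⟩) = (0.811375)·a + (0.584526)·b = 0.8114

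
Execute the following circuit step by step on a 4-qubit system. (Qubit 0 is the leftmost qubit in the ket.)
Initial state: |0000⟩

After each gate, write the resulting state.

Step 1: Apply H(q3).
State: 1/√2|0000⟩ + 1/√2|0001⟩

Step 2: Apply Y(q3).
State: -(1/√2)i|0000⟩ + (1/√2)i|0001⟩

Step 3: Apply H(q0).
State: -(1/2)i|0000⟩ + (1/2)i|0001⟩ - (1/2)i|1000⟩ + (1/2)i|1001⟩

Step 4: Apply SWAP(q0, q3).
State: -(1/2)i|0000⟩ - (1/2)i|0001⟩ + (1/2)i|1000⟩ + (1/2)i|1001⟩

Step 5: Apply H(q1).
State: -(1/√8)i|0000⟩ - (1/√8)i|0001⟩ - (1/√8)i|0100⟩ - (1/√8)i|0101⟩ + (1/√8)i|1000⟩ + (1/√8)i|1001⟩ + (1/√8)i|1100⟩ + (1/√8)i|1101⟩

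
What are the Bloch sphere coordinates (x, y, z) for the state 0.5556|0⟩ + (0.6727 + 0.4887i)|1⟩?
(0.7475, 0.543, -0.3827)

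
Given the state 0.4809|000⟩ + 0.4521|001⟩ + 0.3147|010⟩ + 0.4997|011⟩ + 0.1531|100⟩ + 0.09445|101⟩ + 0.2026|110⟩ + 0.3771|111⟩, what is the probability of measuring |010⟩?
0.09904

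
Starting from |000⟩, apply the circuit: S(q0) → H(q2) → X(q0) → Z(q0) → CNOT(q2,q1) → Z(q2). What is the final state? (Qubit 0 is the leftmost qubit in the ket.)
-1/√2|100⟩ + 1/√2|111⟩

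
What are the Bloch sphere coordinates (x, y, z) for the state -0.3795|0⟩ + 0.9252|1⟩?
(-0.7022, 0, -0.712)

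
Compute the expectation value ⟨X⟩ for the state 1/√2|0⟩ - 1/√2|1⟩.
-1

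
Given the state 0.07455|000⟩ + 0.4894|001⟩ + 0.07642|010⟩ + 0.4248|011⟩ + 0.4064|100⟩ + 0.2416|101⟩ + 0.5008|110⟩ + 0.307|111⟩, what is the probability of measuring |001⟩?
0.2395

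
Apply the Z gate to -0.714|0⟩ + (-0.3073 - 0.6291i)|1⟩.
-0.714|0⟩ + (0.3073 + 0.6291i)|1⟩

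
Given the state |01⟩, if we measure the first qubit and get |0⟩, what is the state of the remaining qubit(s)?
|1⟩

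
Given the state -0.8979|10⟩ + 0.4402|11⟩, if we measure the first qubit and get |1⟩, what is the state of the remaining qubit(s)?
-0.8979|0⟩ + 0.4402|1⟩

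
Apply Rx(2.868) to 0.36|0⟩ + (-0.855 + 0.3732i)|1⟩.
(0.4188 + 0.847i)|0⟩ + (-0.1166 - 0.3057i)|1⟩

Rx(2.868) = [[cos(θ/2), −i·sin(θ/2)], [−i·sin(θ/2), cos(θ/2)]]; θ = 2.868, cos(θ/2) ≈ 0.13637, sin(θ/2) ≈ 0.990658.
With a = amp(|0⟩) = 0.36 and b = amp(|1⟩) = (-0.855 + 0.3732i):
new amp(|0⟩) = (0.13637)·a + (-0.990658i)·b = (0.4188 + 0.847i)
new amp(|1⟩) = (-0.990658i)·a + (0.13637)·b = (-0.1166 - 0.3057i)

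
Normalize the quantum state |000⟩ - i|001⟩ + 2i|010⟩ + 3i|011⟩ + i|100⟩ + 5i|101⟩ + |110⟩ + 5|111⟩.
0.1222|000⟩ - 0.1222i|001⟩ + 0.2443i|010⟩ + 0.3665i|011⟩ + 0.1222i|100⟩ + 0.6108i|101⟩ + 0.1222|110⟩ + 0.6108|111⟩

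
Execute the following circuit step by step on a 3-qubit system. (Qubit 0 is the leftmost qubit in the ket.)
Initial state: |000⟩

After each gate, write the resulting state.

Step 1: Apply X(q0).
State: |100⟩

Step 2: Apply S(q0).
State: i|100⟩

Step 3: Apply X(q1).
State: i|110⟩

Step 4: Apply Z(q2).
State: i|110⟩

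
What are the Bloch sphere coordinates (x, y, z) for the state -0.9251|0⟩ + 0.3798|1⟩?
(-0.7027, 0, 0.7116)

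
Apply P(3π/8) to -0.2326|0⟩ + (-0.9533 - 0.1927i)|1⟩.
-0.2326|0⟩ + (-0.1868 - 0.9545i)|1⟩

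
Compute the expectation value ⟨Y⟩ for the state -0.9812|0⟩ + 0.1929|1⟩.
0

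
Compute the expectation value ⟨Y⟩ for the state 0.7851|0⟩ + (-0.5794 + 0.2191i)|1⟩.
0.344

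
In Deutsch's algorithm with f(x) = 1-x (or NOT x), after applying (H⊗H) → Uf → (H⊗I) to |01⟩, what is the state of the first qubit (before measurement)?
|1⟩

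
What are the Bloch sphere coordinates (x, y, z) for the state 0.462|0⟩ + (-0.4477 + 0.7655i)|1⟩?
(-0.4137, 0.7073, -0.573)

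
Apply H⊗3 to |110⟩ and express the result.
1/√8|000⟩ + 1/√8|001⟩ - 1/√8|010⟩ - 1/√8|011⟩ - 1/√8|100⟩ - 1/√8|101⟩ + 1/√8|110⟩ + 1/√8|111⟩

H⊗3 gives amp(|y⟩) = (1/2√2) Σ_x (−1)^(x·y) amp(|x⟩), where x·y is the number of positions in which both x and y have a 1.
|000⟩: (1)/(2√2) = 1/√8
|001⟩: (1)/(2√2) = 1/√8
|010⟩: (-1)/(2√2) = -1/√8
|011⟩: (-1)/(2√2) = -1/√8
|100⟩: (-1)/(2√2) = -1/√8
|101⟩: (-1)/(2√2) = -1/√8
|110⟩: (1)/(2√2) = 1/√8
|111⟩: (1)/(2√2) = 1/√8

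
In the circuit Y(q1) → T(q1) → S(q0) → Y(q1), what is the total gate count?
4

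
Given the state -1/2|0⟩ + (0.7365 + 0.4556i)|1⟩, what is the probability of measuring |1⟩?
0.75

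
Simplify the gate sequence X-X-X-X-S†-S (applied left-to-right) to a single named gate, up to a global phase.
I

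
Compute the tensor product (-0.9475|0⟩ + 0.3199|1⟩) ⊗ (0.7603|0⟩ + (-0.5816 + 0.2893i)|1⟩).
-0.7204|00⟩ + (0.5511 - 0.2741i)|01⟩ + 0.2432|10⟩ + (-0.1861 + 0.09255i)|11⟩

amp(|b₁b₂…⟩) = product of the factor amplitudes for bits b₁, b₂, …; only kets whose every factor amplitude is nonzero survive.
|00⟩: (-0.9475)(0.7603) = -0.7204
|01⟩: (-0.9475)(-0.5816 + 0.2893i) = (0.5511 - 0.2741i)
|10⟩: (0.3199)(0.7603) = 0.2432
|11⟩: (0.3199)(-0.5816 + 0.2893i) = (-0.1861 + 0.09255i)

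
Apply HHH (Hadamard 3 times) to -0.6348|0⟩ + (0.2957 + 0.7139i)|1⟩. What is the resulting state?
(-0.2398 + 0.5048i)|0⟩ + (-0.658 - 0.5048i)|1⟩

H² = I, so H^3 = H: a single Hadamard. With (a, b) = (-0.6348, (0.2957 + 0.7139i)), H gives ((a + b)/√2, (a − b)/√2) = ((-0.2398 + 0.5048i), (-0.658 - 0.5048i)).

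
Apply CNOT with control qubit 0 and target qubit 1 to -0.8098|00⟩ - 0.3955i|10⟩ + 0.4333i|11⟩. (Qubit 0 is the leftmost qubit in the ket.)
-0.8098|00⟩ + 0.4333i|10⟩ - 0.3955i|11⟩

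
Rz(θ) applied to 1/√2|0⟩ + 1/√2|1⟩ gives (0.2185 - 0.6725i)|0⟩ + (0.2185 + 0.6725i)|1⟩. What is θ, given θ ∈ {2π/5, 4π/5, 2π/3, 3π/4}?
4π/5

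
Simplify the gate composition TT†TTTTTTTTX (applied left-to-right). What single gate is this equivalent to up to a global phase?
X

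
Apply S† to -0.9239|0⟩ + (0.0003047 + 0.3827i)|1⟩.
-0.9239|0⟩ + (0.3827 - 0.0003047i)|1⟩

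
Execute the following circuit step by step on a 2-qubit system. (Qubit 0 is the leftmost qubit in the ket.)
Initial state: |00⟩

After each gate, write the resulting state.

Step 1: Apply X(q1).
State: |01⟩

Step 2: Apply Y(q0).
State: i|11⟩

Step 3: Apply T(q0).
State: (-1/√2 + (1/√2)i)|11⟩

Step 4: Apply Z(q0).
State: (1/√2 - (1/√2)i)|11⟩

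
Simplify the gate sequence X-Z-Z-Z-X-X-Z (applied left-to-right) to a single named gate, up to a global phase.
X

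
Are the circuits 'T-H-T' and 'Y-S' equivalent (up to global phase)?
No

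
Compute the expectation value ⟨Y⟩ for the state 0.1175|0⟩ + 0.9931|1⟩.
0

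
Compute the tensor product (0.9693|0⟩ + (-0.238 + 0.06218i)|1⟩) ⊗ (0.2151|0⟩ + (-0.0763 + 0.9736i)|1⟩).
0.2085|00⟩ + (-0.07396 + 0.9437i)|01⟩ + (-0.05119 + 0.01337i)|10⟩ + (-0.04238 - 0.2365i)|11⟩

amp(|b₁b₂…⟩) = product of the factor amplitudes for bits b₁, b₂, …; only kets whose every factor amplitude is nonzero survive.
|00⟩: (0.9693)(0.2151) = 0.2085
|01⟩: (0.9693)(-0.0763 + 0.9736i) = (-0.07396 + 0.9437i)
|10⟩: (-0.238 + 0.06218i)(0.2151) = (-0.05119 + 0.01337i)
|11⟩: (-0.238 + 0.06218i)(-0.0763 + 0.9736i) = (-0.04238 - 0.2365i)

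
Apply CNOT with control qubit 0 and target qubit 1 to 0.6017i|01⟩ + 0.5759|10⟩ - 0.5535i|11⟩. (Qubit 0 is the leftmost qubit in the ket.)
0.6017i|01⟩ - 0.5535i|10⟩ + 0.5759|11⟩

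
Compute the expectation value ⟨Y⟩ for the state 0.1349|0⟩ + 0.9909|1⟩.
0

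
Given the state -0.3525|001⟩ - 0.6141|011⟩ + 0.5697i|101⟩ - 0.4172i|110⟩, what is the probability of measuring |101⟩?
0.3246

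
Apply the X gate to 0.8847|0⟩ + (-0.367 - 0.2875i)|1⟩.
(-0.367 - 0.2875i)|0⟩ + 0.8847|1⟩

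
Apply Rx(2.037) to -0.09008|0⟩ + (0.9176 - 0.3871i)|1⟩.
(-0.3768 - 0.7812i)|0⟩ + (0.4814 - 0.1264i)|1⟩

Rx(2.037) = [[cos(θ/2), −i·sin(θ/2)], [−i·sin(θ/2), cos(θ/2)]]; θ = 2.037, cos(θ/2) ≈ 0.524644, sin(θ/2) ≈ 0.851322.
With a = amp(|0⟩) = -0.09008 and b = amp(|1⟩) = (0.9176 - 0.3871i):
new amp(|0⟩) = (0.524644)·a + (-0.851322i)·b = (-0.3768 - 0.7812i)
new amp(|1⟩) = (-0.851322i)·a + (0.524644)·b = (0.4814 - 0.1264i)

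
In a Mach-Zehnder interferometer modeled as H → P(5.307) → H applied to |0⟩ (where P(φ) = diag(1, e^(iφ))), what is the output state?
(0.7801 - 0.4142i)|0⟩ + (0.2199 + 0.4142i)|1⟩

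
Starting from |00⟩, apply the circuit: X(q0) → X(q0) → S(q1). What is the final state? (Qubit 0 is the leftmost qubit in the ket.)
|00⟩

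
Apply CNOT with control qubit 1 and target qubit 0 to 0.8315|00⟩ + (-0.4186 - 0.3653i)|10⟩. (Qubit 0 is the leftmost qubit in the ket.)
0.8315|00⟩ + (-0.4186 - 0.3653i)|10⟩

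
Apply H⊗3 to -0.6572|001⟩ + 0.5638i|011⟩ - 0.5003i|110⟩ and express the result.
(-0.2324 + 0.02245i)|000⟩ + (0.2324 - 0.3762i)|001⟩ + (-0.2324 - 0.02245i)|010⟩ + (0.2324 + 0.3762i)|011⟩ + (-0.2324 + 0.3762i)|100⟩ + (0.2324 - 0.02245i)|101⟩ + (-0.2324 - 0.3762i)|110⟩ + (0.2324 + 0.02245i)|111⟩

H⊗3 gives amp(|y⟩) = (1/2√2) Σ_x (−1)^(x·y) amp(|x⟩), where x·y is the number of positions in which both x and y have a 1.
|000⟩: (-0.6572 + 0.5638i - 0.5003i)/(2√2) = (-0.2324 + 0.02245i)
|001⟩: (0.6572 - 0.5638i - 0.5003i)/(2√2) = (0.2324 - 0.3762i)
|010⟩: (-0.6572 - 0.5638i + 0.5003i)/(2√2) = (-0.2324 - 0.02245i)
|011⟩: (0.6572 + 0.5638i + 0.5003i)/(2√2) = (0.2324 + 0.3762i)
|100⟩: (-0.6572 + 0.5638i + 0.5003i)/(2√2) = (-0.2324 + 0.3762i)
|101⟩: (0.6572 - 0.5638i + 0.5003i)/(2√2) = (0.2324 - 0.02245i)
|110⟩: (-0.6572 - 0.5638i - 0.5003i)/(2√2) = (-0.2324 - 0.3762i)
|111⟩: (0.6572 + 0.5638i - 0.5003i)/(2√2) = (0.2324 + 0.02245i)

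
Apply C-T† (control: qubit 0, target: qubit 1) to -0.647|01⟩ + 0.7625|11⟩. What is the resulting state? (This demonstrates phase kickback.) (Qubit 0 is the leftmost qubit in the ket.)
-0.647|01⟩ + (0.5392 - 0.5392i)|11⟩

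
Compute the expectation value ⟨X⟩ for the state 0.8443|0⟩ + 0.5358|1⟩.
0.9048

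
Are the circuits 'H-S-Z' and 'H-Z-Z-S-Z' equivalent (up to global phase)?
Yes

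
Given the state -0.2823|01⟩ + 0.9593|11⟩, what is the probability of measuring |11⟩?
0.9203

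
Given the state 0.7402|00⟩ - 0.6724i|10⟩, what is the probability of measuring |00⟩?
0.5479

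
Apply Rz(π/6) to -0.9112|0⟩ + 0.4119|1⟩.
(-0.8802 + 0.2358i)|0⟩ + (0.3979 + 0.1066i)|1⟩

Rz(π/6) = [[e^(−iθ/2), 0], [0, e^(iθ/2)]] with e^(±iθ/2) = cos(θ/2) ± i·sin(θ/2); θ = π/6, cos(θ/2) ≈ 0.965926, sin(θ/2) ≈ 0.258819.
With a = amp(|0⟩) = -0.9112 and b = amp(|1⟩) = 0.4119:
new amp(|0⟩) = (0.965926 - 0.258819i)·a = (-0.8802 + 0.2358i)
new amp(|1⟩) = (0.965926 + 0.258819i)·b = (0.3979 + 0.1066i)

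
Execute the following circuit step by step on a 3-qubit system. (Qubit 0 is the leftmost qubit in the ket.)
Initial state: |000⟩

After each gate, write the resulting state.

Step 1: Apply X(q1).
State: |010⟩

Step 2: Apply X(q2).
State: |011⟩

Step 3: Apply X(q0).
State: |111⟩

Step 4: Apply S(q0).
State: i|111⟩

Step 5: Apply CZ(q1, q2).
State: -i|111⟩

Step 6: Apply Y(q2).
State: -|110⟩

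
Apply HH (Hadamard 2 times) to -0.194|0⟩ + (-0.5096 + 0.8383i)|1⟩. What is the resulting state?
-0.194|0⟩ + (-0.5096 + 0.8383i)|1⟩

H² = I, so an even number of Hadamards cancels: H^2 = I and the state is unchanged.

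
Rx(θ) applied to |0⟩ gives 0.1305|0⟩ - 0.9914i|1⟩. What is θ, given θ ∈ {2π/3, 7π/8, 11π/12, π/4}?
11π/12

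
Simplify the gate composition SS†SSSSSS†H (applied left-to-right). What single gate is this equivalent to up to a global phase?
H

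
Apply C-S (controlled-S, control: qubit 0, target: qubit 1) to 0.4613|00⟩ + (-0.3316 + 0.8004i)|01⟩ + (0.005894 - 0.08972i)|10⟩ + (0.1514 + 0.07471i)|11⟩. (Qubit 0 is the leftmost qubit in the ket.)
0.4613|00⟩ + (-0.3316 + 0.8004i)|01⟩ + (0.005894 - 0.08972i)|10⟩ + (-0.07471 + 0.1514i)|11⟩

C-S leaves the control-|0⟩ kets |00⟩, |01⟩ unchanged and applies S to qubit 1 on the control-|1⟩ pair (|10⟩, |11⟩).
S = [[1, 0], [0, i]].
With a = amp(|10⟩) = (0.005894 - 0.08972i) and b = amp(|11⟩) = (0.1514 + 0.07471i):
new amp(|10⟩) = (1)·a = (0.005894 - 0.08972i)
new amp(|11⟩) = (i)·b = (-0.07471 + 0.1514i)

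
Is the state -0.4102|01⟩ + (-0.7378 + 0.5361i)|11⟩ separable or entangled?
Separable

Writing the state as a|00⟩ + b|01⟩ + c|10⟩ + d|11⟩, it is a product state iff ad − bc = 0.
Here (a, b, c, d) = (0, -0.4102, 0, (-0.7378 + 0.5361i)): ad − bc = (0)(-0.7378 + 0.5361i) − (-0.4102)(0) = 0, so the state is separable.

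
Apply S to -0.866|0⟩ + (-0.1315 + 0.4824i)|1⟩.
-0.866|0⟩ + (-0.4824 - 0.1315i)|1⟩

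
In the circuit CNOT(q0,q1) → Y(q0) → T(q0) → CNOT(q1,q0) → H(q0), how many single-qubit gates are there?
3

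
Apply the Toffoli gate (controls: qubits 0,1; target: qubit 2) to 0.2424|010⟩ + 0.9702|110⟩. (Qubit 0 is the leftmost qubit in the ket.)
0.2424|010⟩ + 0.9702|111⟩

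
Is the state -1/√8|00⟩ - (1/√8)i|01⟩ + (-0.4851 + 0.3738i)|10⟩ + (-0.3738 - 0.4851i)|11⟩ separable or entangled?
Separable

Writing the state as a|00⟩ + b|01⟩ + c|10⟩ + d|11⟩, it is a product state iff ad − bc = 0.
Here (a, b, c, d) = (-1/√8, -(1/√8)i, (-0.4851 + 0.3738i), (-0.3738 - 0.4851i)): ad − bc = (-1/√8)(-0.3738 - 0.4851i) − (-(1/√8)i)(-0.4851 + 0.3738i) = 0, so the state is separable.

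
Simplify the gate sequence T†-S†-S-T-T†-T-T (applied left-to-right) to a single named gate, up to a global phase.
T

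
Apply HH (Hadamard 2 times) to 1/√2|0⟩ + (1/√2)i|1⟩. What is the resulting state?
1/√2|0⟩ + (1/√2)i|1⟩

H² = I, so an even number of Hadamards cancels: H^2 = I and the state is unchanged.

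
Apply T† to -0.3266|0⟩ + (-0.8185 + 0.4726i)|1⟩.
-0.3266|0⟩ + (-0.2446 + 0.9129i)|1⟩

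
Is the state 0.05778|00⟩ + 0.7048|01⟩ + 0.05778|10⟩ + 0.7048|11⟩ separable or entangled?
Separable

Writing the state as a|00⟩ + b|01⟩ + c|10⟩ + d|11⟩, it is a product state iff ad − bc = 0.
Here (a, b, c, d) = (0.05778, 0.7048, 0.05778, 0.7048): ad − bc = (0.05778)(0.7048) − (0.7048)(0.05778) = 0, so the state is separable.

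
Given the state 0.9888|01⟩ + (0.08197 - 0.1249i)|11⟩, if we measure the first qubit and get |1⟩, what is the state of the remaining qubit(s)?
(0.5487 - 0.836i)|1⟩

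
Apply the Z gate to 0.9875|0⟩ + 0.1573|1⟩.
0.9875|0⟩ - 0.1573|1⟩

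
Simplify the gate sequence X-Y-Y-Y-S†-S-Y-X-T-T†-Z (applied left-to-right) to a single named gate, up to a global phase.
Z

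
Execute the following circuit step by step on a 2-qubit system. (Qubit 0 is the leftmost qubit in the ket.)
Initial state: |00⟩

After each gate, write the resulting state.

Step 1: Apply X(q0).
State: |10⟩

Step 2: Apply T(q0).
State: (1/√2 + (1/√2)i)|10⟩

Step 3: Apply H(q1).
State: (1/2 + (1/2)i)|10⟩ + (1/2 + (1/2)i)|11⟩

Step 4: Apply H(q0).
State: (1/√8 + (1/√8)i)|00⟩ + (1/√8 + (1/√8)i)|01⟩ + (-1/√8 - (1/√8)i)|10⟩ + (-1/√8 - (1/√8)i)|11⟩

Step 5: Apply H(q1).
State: (1/2 + (1/2)i)|00⟩ + (-1/2 - (1/2)i)|10⟩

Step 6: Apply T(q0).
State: (1/2 + (1/2)i)|00⟩ - (1/√2)i|10⟩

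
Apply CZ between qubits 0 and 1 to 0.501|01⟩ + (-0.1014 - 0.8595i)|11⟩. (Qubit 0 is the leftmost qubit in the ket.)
0.501|01⟩ + (0.1014 + 0.8595i)|11⟩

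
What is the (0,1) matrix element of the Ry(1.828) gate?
-0.792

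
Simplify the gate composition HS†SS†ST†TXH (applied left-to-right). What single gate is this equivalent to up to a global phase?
Z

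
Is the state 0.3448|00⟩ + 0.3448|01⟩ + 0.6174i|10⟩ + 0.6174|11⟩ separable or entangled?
Entangled

Writing the state as a|00⟩ + b|01⟩ + c|10⟩ + d|11⟩, it is a product state iff ad − bc = 0.
Here (a, b, c, d) = (0.3448, 0.3448, 0.6174i, 0.6174): ad − bc = (0.3448)(0.6174) − (0.3448)(0.6174i) = (0.2129 - 0.2129i) ≠ 0, so the state is entangled.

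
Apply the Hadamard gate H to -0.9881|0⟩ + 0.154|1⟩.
-0.5898|0⟩ - 0.8076|1⟩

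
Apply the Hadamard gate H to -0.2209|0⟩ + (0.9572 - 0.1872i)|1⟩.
(0.5206 - 0.1324i)|0⟩ + (-0.833 + 0.1324i)|1⟩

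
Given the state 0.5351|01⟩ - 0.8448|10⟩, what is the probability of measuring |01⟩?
0.2863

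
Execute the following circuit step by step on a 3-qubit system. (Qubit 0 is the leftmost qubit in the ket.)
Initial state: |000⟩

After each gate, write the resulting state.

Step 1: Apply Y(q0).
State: i|100⟩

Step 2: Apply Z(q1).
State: i|100⟩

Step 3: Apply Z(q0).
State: -i|100⟩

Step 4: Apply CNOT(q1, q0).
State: -i|100⟩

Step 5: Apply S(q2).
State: -i|100⟩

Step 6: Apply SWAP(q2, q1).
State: -i|100⟩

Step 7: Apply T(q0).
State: (1/√2 - (1/√2)i)|100⟩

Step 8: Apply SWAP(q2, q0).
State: (1/√2 - (1/√2)i)|001⟩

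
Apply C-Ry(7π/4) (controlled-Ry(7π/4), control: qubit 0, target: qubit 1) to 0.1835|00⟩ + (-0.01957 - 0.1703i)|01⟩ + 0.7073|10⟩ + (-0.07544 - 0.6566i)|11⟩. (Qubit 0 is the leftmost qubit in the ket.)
0.1835|00⟩ + (-0.01957 - 0.1703i)|01⟩ + (-0.6246 + 0.2513i)|10⟩ + (0.3404 + 0.6066i)|11⟩

C-Ry(7π/4) leaves the control-|0⟩ kets |00⟩, |01⟩ unchanged and applies Ry(7π/4) to qubit 1 on the control-|1⟩ pair (|10⟩, |11⟩).
Ry(7π/4) = [[cos(θ/2), −sin(θ/2)], [sin(θ/2), cos(θ/2)]]; θ = 7π/4, cos(θ/2) ≈ -0.92388, sin(θ/2) ≈ 0.382683.
With a = amp(|10⟩) = 0.7073 and b = amp(|11⟩) = (-0.07544 - 0.6566i):
new amp(|10⟩) = (-0.92388)·a + (-0.382683)·b = (-0.6246 + 0.2513i)
new amp(|11⟩) = (0.382683)·a + (-0.92388)·b = (0.3404 + 0.6066i)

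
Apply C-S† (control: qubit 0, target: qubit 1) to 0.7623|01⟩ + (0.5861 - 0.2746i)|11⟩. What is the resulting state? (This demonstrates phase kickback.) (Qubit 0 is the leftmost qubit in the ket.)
0.7623|01⟩ + (-0.2746 - 0.5861i)|11⟩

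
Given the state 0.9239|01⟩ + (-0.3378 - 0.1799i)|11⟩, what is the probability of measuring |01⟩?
0.8536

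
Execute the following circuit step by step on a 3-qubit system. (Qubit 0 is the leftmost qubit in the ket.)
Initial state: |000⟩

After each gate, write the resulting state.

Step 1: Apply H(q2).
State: 1/√2|000⟩ + 1/√2|001⟩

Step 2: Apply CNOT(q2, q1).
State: 1/√2|000⟩ + 1/√2|011⟩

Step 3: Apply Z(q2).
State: 1/√2|000⟩ - 1/√2|011⟩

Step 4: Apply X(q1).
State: -1/√2|001⟩ + 1/√2|010⟩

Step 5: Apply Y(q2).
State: (1/√2)i|000⟩ + (1/√2)i|011⟩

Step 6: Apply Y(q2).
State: -1/√2|001⟩ + 1/√2|010⟩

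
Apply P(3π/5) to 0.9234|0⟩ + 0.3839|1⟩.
0.9234|0⟩ + (-0.1186 + 0.3651i)|1⟩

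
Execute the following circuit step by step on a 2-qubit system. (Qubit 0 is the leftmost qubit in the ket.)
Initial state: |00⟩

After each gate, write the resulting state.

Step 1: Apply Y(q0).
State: i|10⟩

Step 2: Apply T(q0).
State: (-1/√2 + (1/√2)i)|10⟩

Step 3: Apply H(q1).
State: (-1/2 + (1/2)i)|10⟩ + (-1/2 + (1/2)i)|11⟩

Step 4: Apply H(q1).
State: (-1/√2 + (1/√2)i)|10⟩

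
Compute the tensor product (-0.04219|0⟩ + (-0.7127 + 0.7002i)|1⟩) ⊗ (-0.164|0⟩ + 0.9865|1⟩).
0.006919|00⟩ - 0.04162|01⟩ + (0.1169 - 0.1148i)|10⟩ + (-0.7031 + 0.6907i)|11⟩

amp(|b₁b₂…⟩) = product of the factor amplitudes for bits b₁, b₂, …; only kets whose every factor amplitude is nonzero survive.
|00⟩: (-0.04219)(-0.164) = 0.006919
|01⟩: (-0.04219)(0.9865) = -0.04162
|10⟩: (-0.7127 + 0.7002i)(-0.164) = (0.1169 - 0.1148i)
|11⟩: (-0.7127 + 0.7002i)(0.9865) = (-0.7031 + 0.6907i)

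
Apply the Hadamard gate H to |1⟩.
1/√2|0⟩ - 1/√2|1⟩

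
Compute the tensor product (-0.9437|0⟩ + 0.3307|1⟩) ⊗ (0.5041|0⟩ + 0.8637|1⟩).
-0.4757|00⟩ - 0.8151|01⟩ + 0.1667|10⟩ + 0.2856|11⟩

amp(|b₁b₂…⟩) = product of the factor amplitudes for bits b₁, b₂, …; only kets whose every factor amplitude is nonzero survive.
|00⟩: (-0.9437)(0.5041) = -0.4757
|01⟩: (-0.9437)(0.8637) = -0.8151
|10⟩: (0.3307)(0.5041) = 0.1667
|11⟩: (0.3307)(0.8637) = 0.2856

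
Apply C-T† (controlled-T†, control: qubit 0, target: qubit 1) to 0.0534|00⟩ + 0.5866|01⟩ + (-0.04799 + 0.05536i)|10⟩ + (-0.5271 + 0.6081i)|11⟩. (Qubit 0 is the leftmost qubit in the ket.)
0.0534|00⟩ + 0.5866|01⟩ + (-0.04799 + 0.05536i)|10⟩ + (0.05728 + 0.8027i)|11⟩

C-T† leaves the control-|0⟩ kets |00⟩, |01⟩ unchanged and applies T† to qubit 1 on the control-|1⟩ pair (|10⟩, |11⟩).
T† = [[1, 0], [0, (1/√2 - (1/√2)i)]].
With a = amp(|10⟩) = (-0.04799 + 0.05536i) and b = amp(|11⟩) = (-0.5271 + 0.6081i):
new amp(|10⟩) = (1)·a = (-0.04799 + 0.05536i)
new amp(|11⟩) = (1/√2 - (1/√2)i)·b = (0.05728 + 0.8027i)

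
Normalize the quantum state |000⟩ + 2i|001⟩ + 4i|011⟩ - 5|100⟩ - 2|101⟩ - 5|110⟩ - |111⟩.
0.1147|000⟩ + 0.2294i|001⟩ + 0.4588i|011⟩ - 0.5735|100⟩ - 0.2294|101⟩ - 0.5735|110⟩ - 0.1147|111⟩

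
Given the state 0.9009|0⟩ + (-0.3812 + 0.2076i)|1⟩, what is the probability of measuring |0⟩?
0.8116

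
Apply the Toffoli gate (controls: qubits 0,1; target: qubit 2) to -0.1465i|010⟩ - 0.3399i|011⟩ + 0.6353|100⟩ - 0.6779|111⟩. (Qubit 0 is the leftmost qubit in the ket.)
-0.1465i|010⟩ - 0.3399i|011⟩ + 0.6353|100⟩ - 0.6779|110⟩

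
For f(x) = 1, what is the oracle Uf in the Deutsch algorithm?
I ⊗ X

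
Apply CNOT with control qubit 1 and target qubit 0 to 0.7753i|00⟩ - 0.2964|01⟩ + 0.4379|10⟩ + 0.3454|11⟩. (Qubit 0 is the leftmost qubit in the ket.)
0.7753i|00⟩ + 0.3454|01⟩ + 0.4379|10⟩ - 0.2964|11⟩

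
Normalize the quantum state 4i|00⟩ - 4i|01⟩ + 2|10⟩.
0.6667i|00⟩ - 0.6667i|01⟩ + 0.3333|10⟩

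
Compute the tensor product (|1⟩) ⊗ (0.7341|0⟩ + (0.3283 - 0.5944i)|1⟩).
0.7341|10⟩ + (0.3283 - 0.5944i)|11⟩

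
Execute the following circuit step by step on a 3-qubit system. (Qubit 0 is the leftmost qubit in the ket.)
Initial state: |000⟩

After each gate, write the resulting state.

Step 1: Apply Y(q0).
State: i|100⟩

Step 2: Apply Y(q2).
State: -|101⟩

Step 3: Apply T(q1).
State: -|101⟩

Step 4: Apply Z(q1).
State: -|101⟩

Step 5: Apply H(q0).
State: -1/√2|001⟩ + 1/√2|101⟩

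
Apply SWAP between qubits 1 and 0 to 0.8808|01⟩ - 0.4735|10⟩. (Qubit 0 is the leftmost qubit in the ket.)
-0.4735|01⟩ + 0.8808|10⟩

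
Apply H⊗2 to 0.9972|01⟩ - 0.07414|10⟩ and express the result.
0.4615|00⟩ - 0.5357|01⟩ + 0.5357|10⟩ - 0.4615|11⟩

H⊗2 gives amp(|y⟩) = (1/2) Σ_x (−1)^(x·y) amp(|x⟩), where x·y is the number of positions in which both x and y have a 1.
|00⟩: (0.9972 - 0.07414)/2 = 0.4615
|01⟩: (-0.9972 - 0.07414)/2 = -0.5357
|10⟩: (0.9972 + 0.07414)/2 = 0.5357
|11⟩: (-0.9972 + 0.07414)/2 = -0.4615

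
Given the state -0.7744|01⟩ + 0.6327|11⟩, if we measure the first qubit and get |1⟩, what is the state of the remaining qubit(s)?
|1⟩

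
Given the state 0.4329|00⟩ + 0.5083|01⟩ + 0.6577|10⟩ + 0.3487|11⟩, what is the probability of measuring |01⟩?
0.2584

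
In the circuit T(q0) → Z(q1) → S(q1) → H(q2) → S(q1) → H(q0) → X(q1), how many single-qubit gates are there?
7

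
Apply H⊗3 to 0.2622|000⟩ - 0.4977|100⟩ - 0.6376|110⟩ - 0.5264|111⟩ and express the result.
-0.4948|000⟩ - 0.1226|001⟩ + 0.3283|010⟩ - 0.04395|011⟩ + 0.6802|100⟩ + 0.308|101⟩ - 0.1429|110⟩ + 0.2294|111⟩

H⊗3 gives amp(|y⟩) = (1/2√2) Σ_x (−1)^(x·y) amp(|x⟩), where x·y is the number of positions in which both x and y have a 1.
|000⟩: (0.2622 - 0.4977 - 0.6376 - 0.5264)/(2√2) = -0.4948
|001⟩: (0.2622 - 0.4977 - 0.6376 + 0.5264)/(2√2) = -0.1226
|010⟩: (0.2622 - 0.4977 + 0.6376 + 0.5264)/(2√2) = 0.3283
|011⟩: (0.2622 - 0.4977 + 0.6376 - 0.5264)/(2√2) = -0.04395
|100⟩: (0.2622 + 0.4977 + 0.6376 + 0.5264)/(2√2) = 0.6802
|101⟩: (0.2622 + 0.4977 + 0.6376 - 0.5264)/(2√2) = 0.308
|110⟩: (0.2622 + 0.4977 - 0.6376 - 0.5264)/(2√2) = -0.1429
|111⟩: (0.2622 + 0.4977 - 0.6376 + 0.5264)/(2√2) = 0.2294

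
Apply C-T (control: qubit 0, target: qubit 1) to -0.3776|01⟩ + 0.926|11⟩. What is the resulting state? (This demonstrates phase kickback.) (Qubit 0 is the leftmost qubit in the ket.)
-0.3776|01⟩ + (0.6548 + 0.6548i)|11⟩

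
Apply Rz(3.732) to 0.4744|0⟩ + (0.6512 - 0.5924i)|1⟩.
(-0.138 - 0.4539i)|0⟩ + (0.3773 + 0.7954i)|1⟩

Rz(3.732) = [[e^(−iθ/2), 0], [0, e^(iθ/2)]] with e^(±iθ/2) = cos(θ/2) ± i·sin(θ/2); θ = 3.732, cos(θ/2) ≈ -0.290935, sin(θ/2) ≈ 0.956743.
With a = amp(|0⟩) = 0.4744 and b = amp(|1⟩) = (0.6512 - 0.5924i):
new amp(|0⟩) = (-0.290935 - 0.956743i)·a = (-0.138 - 0.4539i)
new amp(|1⟩) = (-0.290935 + 0.956743i)·b = (0.3773 + 0.7954i)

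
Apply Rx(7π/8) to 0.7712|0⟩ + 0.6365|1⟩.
(0.1505 - 0.6243i)|0⟩ + (0.1242 - 0.7564i)|1⟩

Rx(7π/8) = [[cos(θ/2), −i·sin(θ/2)], [−i·sin(θ/2), cos(θ/2)]]; θ = 7π/8, cos(θ/2) ≈ 0.19509, sin(θ/2) ≈ 0.980785.
With a = amp(|0⟩) = 0.7712 and b = amp(|1⟩) = 0.6365:
new amp(|0⟩) = (0.19509)·a + (-0.980785i)·b = (0.1505 - 0.6243i)
new amp(|1⟩) = (-0.980785i)·a + (0.19509)·b = (0.1242 - 0.7564i)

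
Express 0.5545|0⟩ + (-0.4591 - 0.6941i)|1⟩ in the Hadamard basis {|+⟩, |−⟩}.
(0.06746 - 0.4908i)|+⟩ + (0.7167 + 0.4908i)|−⟩

With |ψ⟩ = α|0⟩ + β|1⟩, the Hadamard-basis coefficients are ⟨+|ψ⟩ = (α + β)/√2 and ⟨−|ψ⟩ = (α − β)/√2.
Here α = 0.5545, β = (-0.4591 - 0.6941i): (α + β)/√2 = (0.06746 - 0.4908i), (α − β)/√2 = (0.7167 + 0.4908i).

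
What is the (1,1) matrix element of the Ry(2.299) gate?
0.4089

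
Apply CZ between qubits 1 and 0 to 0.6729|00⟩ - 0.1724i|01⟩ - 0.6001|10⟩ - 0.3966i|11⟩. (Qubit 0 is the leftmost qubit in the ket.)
0.6729|00⟩ - 0.1724i|01⟩ - 0.6001|10⟩ + 0.3966i|11⟩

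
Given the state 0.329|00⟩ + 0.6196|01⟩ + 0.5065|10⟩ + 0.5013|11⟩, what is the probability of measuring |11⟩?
0.2513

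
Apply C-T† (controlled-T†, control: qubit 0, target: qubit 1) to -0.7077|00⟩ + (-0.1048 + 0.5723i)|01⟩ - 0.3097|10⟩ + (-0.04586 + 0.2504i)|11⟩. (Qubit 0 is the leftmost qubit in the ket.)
-0.7077|00⟩ + (-0.1048 + 0.5723i)|01⟩ - 0.3097|10⟩ + (0.1446 + 0.2095i)|11⟩

C-T† leaves the control-|0⟩ kets |00⟩, |01⟩ unchanged and applies T† to qubit 1 on the control-|1⟩ pair (|10⟩, |11⟩).
T† = [[1, 0], [0, (1/√2 - (1/√2)i)]].
With a = amp(|10⟩) = -0.3097 and b = amp(|11⟩) = (-0.04586 + 0.2504i):
new amp(|10⟩) = (1)·a = -0.3097
new amp(|11⟩) = (1/√2 - (1/√2)i)·b = (0.1446 + 0.2095i)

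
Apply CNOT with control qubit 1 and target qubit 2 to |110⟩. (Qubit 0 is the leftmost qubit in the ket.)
|111⟩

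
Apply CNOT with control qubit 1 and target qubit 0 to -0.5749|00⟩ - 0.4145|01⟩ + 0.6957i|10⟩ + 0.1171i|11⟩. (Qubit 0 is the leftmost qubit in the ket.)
-0.5749|00⟩ + 0.1171i|01⟩ + 0.6957i|10⟩ - 0.4145|11⟩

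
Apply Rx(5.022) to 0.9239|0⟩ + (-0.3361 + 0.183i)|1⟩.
(-0.6383 + 0.1982i)|0⟩ + (0.2715 - 0.6926i)|1⟩

Rx(5.022) = [[cos(θ/2), −i·sin(θ/2)], [−i·sin(θ/2), cos(θ/2)]]; θ = 5.022, cos(θ/2) ≈ -0.807678, sin(θ/2) ≈ 0.589624.
With a = amp(|0⟩) = 0.9239 and b = amp(|1⟩) = (-0.3361 + 0.183i):
new amp(|0⟩) = (-0.807678)·a + (-0.589624i)·b = (-0.6383 + 0.1982i)
new amp(|1⟩) = (-0.589624i)·a + (-0.807678)·b = (0.2715 - 0.6926i)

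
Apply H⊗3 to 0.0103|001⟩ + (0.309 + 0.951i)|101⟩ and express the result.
(0.1129 + 0.3362i)|000⟩ + (-0.1129 - 0.3362i)|001⟩ + (0.1129 + 0.3362i)|010⟩ + (-0.1129 - 0.3362i)|011⟩ + (-0.1056 - 0.3362i)|100⟩ + (0.1056 + 0.3362i)|101⟩ + (-0.1056 - 0.3362i)|110⟩ + (0.1056 + 0.3362i)|111⟩

H⊗3 gives amp(|y⟩) = (1/2√2) Σ_x (−1)^(x·y) amp(|x⟩), where x·y is the number of positions in which both x and y have a 1.
|000⟩: (0.0103 + (0.309 + 0.951i))/(2√2) = (0.1129 + 0.3362i)
|001⟩: (-0.0103 - (0.309 + 0.951i))/(2√2) = (-0.1129 - 0.3362i)
|010⟩: (0.0103 + (0.309 + 0.951i))/(2√2) = (0.1129 + 0.3362i)
|011⟩: (-0.0103 - (0.309 + 0.951i))/(2√2) = (-0.1129 - 0.3362i)
|100⟩: (0.0103 - (0.309 + 0.951i))/(2√2) = (-0.1056 - 0.3362i)
|101⟩: (-0.0103 + (0.309 + 0.951i))/(2√2) = (0.1056 + 0.3362i)
|110⟩: (0.0103 - (0.309 + 0.951i))/(2√2) = (-0.1056 - 0.3362i)
|111⟩: (-0.0103 + (0.309 + 0.951i))/(2√2) = (0.1056 + 0.3362i)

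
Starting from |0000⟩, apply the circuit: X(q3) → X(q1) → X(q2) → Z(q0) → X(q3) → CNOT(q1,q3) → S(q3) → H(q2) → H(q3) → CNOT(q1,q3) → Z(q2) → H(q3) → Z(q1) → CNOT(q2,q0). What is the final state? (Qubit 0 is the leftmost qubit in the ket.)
(1/√2)i|0101⟩ + (1/√2)i|1111⟩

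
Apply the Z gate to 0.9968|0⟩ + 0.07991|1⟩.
0.9968|0⟩ - 0.07991|1⟩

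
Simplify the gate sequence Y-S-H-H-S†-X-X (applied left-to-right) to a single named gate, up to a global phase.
Y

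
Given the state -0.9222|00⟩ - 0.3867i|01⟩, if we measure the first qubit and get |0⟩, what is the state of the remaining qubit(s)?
-0.9222|0⟩ - 0.3867i|1⟩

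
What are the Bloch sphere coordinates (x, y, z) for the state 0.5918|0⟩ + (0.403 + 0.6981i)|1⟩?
(0.477, 0.8263, -0.2995)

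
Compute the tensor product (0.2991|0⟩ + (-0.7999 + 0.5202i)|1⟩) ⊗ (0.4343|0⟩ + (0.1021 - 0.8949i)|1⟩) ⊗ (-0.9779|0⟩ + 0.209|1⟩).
-0.127|000⟩ + 0.02715|001⟩ + (-0.02986 + 0.2617i)|010⟩ + (0.006382 - 0.05594i)|011⟩ + (0.3397 - 0.2209i)|100⟩ + (-0.07261 + 0.04722i)|101⟩ + (-0.3754 - 0.7519i)|110⟩ + (0.08023 + 0.1607i)|111⟩

amp(|b₁b₂…⟩) = product of the factor amplitudes for bits b₁, b₂, …; only kets whose every factor amplitude is nonzero survive.
|000⟩: (0.2991)(0.4343)(-0.9779) = -0.127
|001⟩: (0.2991)(0.4343)(0.209) = 0.02715
|010⟩: (0.2991)(0.1021 - 0.8949i)(-0.9779) = (-0.02986 + 0.2617i)
|011⟩: (0.2991)(0.1021 - 0.8949i)(0.209) = (0.006382 - 0.05594i)
|100⟩: (-0.7999 + 0.5202i)(0.4343)(-0.9779) = (0.3397 - 0.2209i)
|101⟩: (-0.7999 + 0.5202i)(0.4343)(0.209) = (-0.07261 + 0.04722i)
|110⟩: (-0.7999 + 0.5202i)(0.1021 - 0.8949i)(-0.9779) = (-0.3754 - 0.7519i)
|111⟩: (-0.7999 + 0.5202i)(0.1021 - 0.8949i)(0.209) = (0.08023 + 0.1607i)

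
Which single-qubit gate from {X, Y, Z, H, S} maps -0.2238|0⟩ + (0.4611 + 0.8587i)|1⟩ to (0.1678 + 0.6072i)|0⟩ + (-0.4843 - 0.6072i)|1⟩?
H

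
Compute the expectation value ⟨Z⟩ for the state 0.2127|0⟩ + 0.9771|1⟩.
-0.9095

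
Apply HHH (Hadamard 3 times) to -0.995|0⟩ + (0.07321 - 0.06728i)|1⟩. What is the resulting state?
(-0.6518 - 0.04757i)|0⟩ + (-0.7553 + 0.04757i)|1⟩

H² = I, so H^3 = H: a single Hadamard. With (a, b) = (-0.995, (0.07321 - 0.06728i)), H gives ((a + b)/√2, (a − b)/√2) = ((-0.6518 - 0.04757i), (-0.7553 + 0.04757i)).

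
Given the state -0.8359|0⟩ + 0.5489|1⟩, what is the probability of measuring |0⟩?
0.6987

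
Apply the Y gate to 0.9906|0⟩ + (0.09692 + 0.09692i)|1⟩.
(0.09692 - 0.09692i)|0⟩ + 0.9906i|1⟩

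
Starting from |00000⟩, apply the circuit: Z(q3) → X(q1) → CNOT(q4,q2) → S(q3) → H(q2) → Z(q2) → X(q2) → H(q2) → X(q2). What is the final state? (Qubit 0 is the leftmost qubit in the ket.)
-|01000⟩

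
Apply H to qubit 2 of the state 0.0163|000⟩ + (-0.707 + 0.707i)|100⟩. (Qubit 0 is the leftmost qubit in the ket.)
0.01153|000⟩ + 0.01153|001⟩ + (-0.4999 + 0.4999i)|100⟩ + (-0.4999 + 0.4999i)|101⟩

H on qubit 2 mixes each pair of kets that differ only in qubit 2: amplitudes (a, b) of (|…0…⟩, |…1…⟩) become ((a + b)/√2, (a − b)/√2). Kets absent from the input have amplitude 0.
(|000⟩, |001⟩): (a, b) = (0.0163, 0) → (0.01153, 0.01153)
(|100⟩, |101⟩): (a, b) = ((-0.707 + 0.707i), 0) → ((-0.4999 + 0.4999i), (-0.4999 + 0.4999i))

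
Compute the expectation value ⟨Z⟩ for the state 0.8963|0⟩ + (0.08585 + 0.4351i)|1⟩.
0.6067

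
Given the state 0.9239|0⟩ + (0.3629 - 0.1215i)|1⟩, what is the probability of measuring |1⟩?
0.1465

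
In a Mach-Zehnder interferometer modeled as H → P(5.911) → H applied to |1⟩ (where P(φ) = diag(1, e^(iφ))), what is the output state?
(0.03423 + 0.1818i)|0⟩ + (0.9658 - 0.1818i)|1⟩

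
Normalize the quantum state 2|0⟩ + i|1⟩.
0.8944|0⟩ + (1/√5)i|1⟩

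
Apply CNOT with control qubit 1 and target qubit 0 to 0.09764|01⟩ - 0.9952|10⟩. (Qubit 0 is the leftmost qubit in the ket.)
-0.9952|10⟩ + 0.09764|11⟩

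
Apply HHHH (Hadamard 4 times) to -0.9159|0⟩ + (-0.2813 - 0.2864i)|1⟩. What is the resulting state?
-0.9159|0⟩ + (-0.2813 - 0.2864i)|1⟩

H² = I, so an even number of Hadamards cancels: H^4 = I and the state is unchanged.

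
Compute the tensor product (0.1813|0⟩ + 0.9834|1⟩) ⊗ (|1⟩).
0.1813|01⟩ + 0.9834|11⟩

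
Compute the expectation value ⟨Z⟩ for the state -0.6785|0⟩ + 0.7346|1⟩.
-0.07927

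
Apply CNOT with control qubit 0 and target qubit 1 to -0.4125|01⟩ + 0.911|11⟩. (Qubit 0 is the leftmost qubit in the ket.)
-0.4125|01⟩ + 0.911|10⟩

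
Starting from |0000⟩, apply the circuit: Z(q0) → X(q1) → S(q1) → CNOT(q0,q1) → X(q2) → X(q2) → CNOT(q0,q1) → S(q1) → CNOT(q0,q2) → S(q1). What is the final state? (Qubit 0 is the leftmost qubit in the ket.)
-i|0100⟩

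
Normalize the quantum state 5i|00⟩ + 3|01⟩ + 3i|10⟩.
0.7625i|00⟩ + 0.4575|01⟩ + 0.4575i|10⟩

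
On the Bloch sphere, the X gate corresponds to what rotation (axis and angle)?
Rotation by π around the x-axis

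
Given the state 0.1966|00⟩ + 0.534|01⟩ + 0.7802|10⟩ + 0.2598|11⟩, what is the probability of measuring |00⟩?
0.03865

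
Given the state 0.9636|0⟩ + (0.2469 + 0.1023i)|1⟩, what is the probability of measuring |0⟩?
0.9285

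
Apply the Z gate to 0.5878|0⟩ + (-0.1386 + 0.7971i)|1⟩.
0.5878|0⟩ + (0.1386 - 0.7971i)|1⟩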